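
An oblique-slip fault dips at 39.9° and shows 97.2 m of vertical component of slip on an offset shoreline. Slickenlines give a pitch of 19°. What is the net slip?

dip-slip = throw / sin(dip) = 97.2 / sin(39.9°) = 151.5 m
net slip = dip-slip / sin(rake) = 151.5 / sin(19°) = 465 m

465 m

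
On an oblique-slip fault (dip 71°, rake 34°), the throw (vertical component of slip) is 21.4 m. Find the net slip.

dip-slip = throw / sin(dip) = 21.4 / sin(71°) = 22.63 m
net slip = dip-slip / sin(rake) = 22.63 / sin(34°) = 40.5 m

40.5 m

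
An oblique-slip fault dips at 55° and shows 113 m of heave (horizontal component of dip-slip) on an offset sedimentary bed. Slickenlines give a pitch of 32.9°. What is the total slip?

363 m

dip-slip = heave / cos(dip) = 113 / cos(55°) = 197 m
net slip = dip-slip / sin(rake) = 197 / sin(32.9°) = 363 m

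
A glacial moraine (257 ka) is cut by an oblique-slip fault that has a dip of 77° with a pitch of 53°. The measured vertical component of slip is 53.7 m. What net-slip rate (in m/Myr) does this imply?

269 m/Myr

dip-slip = throw / sin(dip) = 53.7 / sin(77°) = 55.11 m
net slip = dip-slip / sin(rake) = 55.11 / sin(53°) = 69.01 m
rate = 69.01 m / 257 ka = 0.000269 m/yr = 269 m/Myr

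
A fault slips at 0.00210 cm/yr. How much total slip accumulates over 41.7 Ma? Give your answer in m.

876 m

slip = rate × time = 0.00210 cm/yr × 41.7 Ma = 876 m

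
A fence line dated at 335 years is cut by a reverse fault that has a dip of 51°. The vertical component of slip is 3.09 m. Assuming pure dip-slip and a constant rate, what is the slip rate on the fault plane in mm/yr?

11.9 mm/yr

dip-slip = throw / sin(dip) = 3.09 m / sin(51°) = 3.976 m
rate = 3.976 m / 335 years = 0.0119 m/yr = 11.9 mm/yr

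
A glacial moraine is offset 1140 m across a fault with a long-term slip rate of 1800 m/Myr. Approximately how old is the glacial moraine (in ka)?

633 ka

age = offset / rate = 1140 m / (1800 m/Myr) = 633000 yr = 633 ka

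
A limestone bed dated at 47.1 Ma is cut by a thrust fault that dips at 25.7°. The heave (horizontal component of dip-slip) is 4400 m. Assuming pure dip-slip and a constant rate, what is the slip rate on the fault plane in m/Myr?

104 m/Myr

dip-slip = heave / cos(dip) = 4400 m / cos(25.7°) = 4883 m
rate = 4883 m / 47.1 Ma = 0.000104 m/yr = 104 m/Myr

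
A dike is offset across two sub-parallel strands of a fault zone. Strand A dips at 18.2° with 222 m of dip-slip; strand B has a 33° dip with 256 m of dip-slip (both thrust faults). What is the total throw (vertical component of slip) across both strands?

throw_A = 222 × sin(18.2°) = 69.34 m
throw_B = 256 × sin(33°) = 139.4 m
total = 69.34 + 139.4 = 209 m

209 m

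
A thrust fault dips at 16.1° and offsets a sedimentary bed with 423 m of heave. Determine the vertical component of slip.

throw = heave × tan(dip) = 423 × tan(16.1°) = 122 m

122 m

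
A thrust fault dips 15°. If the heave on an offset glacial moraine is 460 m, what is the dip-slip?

dip-slip = heave / cos(dip) = 460 / cos(15°) = 476 m

476 m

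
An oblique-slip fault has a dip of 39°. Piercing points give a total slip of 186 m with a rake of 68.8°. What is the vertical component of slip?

dip-slip = net slip × sin(rake) = 186 m × sin(68.8°) = 173.4 m
throw = dip-slip × sin(dip) = 173.4 × sin(39°) = 109 m

109 m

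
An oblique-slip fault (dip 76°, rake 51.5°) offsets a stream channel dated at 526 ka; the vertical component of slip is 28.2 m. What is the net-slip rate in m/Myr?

70.6 m/Myr

dip-slip = throw / sin(dip) = 28.2 / sin(76°) = 29.06 m
net slip = dip-slip / sin(rake) = 29.06 / sin(51.5°) = 37.14 m
rate = 37.14 m / 526 ka = 0.0000706 m/yr = 70.6 m/Myr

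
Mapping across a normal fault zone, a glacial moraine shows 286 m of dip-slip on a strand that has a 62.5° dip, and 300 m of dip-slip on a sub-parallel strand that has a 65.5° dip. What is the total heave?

256 m

heave_A = 286 × cos(62.5°) = 132.1 m
heave_B = 300 × cos(65.5°) = 124.4 m
total = 132.1 + 124.4 = 256 m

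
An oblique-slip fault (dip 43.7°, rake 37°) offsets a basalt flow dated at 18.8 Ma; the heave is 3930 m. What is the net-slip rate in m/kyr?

0.480 m/kyr

dip-slip = heave / cos(dip) = 3930 / cos(43.7°) = 5436 m
net slip = dip-slip / sin(rake) = 5436 / sin(37°) = 9033 m
rate = 9033 m / 18.8 Ma = 0.000480 m/yr = 0.480 m/kyr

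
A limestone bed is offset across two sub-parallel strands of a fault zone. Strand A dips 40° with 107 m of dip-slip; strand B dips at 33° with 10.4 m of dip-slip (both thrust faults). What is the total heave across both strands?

heave_A = 107 × cos(40°) = 81.97 m
heave_B = 10.4 × cos(33°) = 8.722 m
total = 81.97 + 8.722 = 90.7 m

90.7 m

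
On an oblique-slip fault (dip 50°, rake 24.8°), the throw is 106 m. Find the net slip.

330 m

dip-slip = throw / sin(dip) = 106 / sin(50°) = 138.4 m
net slip = dip-slip / sin(rake) = 138.4 / sin(24.8°) = 330 m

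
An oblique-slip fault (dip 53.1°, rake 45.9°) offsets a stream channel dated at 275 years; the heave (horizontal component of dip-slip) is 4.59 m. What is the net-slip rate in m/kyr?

dip-slip = heave / cos(dip) = 4.59 / cos(53.1°) = 7.645 m
net slip = dip-slip / sin(rake) = 7.645 / sin(45.9°) = 10.65 m
rate = 10.65 m / 275 years = 0.0387 m/yr = 38.7 m/kyr

38.7 m/kyr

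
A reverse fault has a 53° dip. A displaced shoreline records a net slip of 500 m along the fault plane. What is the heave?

301 m

heave = dip-slip × cos(dip) = 500 m × cos(53°) = 301 m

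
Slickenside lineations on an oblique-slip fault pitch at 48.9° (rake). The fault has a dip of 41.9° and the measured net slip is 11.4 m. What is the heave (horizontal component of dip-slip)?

6.39 m

dip-slip = net slip × sin(rake) = 11.4 m × sin(48.9°) = 8.591 m
heave = dip-slip × cos(dip) = 8.591 × cos(41.9°) = 6.39 m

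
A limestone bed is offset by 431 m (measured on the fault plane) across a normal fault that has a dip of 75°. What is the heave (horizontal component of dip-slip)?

heave = dip-slip × cos(dip) = 431 m × cos(75°) = 112 m

112 m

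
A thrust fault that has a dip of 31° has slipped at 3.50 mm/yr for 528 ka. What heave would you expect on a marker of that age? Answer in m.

dip-slip = rate × time = 3.50 mm/yr × 528 ka = 1848 m
heave = dip-slip × cos(dip) = 1848 × cos(31°) = 1580 m

1580 m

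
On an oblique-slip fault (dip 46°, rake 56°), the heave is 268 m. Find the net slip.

465 m

dip-slip = heave / cos(dip) = 268 / cos(46°) = 385.8 m
net slip = dip-slip / sin(rake) = 385.8 / sin(56°) = 465 m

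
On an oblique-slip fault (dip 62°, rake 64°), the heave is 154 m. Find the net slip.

dip-slip = heave / cos(dip) = 154 / cos(62°) = 328 m
net slip = dip-slip / sin(rake) = 328 / sin(64°) = 365 m

365 m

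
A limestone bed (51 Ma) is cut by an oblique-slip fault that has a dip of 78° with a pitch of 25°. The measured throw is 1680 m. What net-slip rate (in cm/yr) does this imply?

dip-slip = throw / sin(dip) = 1680 / sin(78°) = 1718 m
net slip = dip-slip / sin(rake) = 1718 / sin(25°) = 4064 m
rate = 4064 m / 51 Ma = 0.0000797 m/yr = 0.00797 cm/yr

0.00797 cm/yr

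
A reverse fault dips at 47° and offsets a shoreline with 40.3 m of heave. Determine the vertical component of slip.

throw = heave × tan(dip) = 40.3 × tan(47°) = 43.2 m

43.2 m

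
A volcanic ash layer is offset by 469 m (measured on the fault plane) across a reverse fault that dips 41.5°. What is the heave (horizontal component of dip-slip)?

heave = dip-slip × cos(dip) = 469 m × cos(41.5°) = 351 m

351 m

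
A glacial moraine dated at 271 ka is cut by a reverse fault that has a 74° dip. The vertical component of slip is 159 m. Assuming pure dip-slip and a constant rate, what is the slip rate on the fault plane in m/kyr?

dip-slip = throw / sin(dip) = 159 m / sin(74°) = 165.4 m
rate = 165.4 m / 271 ka = 0.000610 m/yr = 0.610 m/kyr

0.610 m/kyr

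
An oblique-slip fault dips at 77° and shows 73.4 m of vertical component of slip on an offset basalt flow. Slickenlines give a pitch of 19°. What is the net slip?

dip-slip = throw / sin(dip) = 73.4 / sin(77°) = 75.33 m
net slip = dip-slip / sin(rake) = 75.33 / sin(19°) = 231 m

231 m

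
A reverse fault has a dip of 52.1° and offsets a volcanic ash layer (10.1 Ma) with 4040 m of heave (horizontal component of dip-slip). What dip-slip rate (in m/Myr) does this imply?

dip-slip = heave / cos(dip) = 4040 m / cos(52.1°) = 6577 m
rate = 6577 m / 10.1 Ma = 0.000651 m/yr = 651 m/Myr

651 m/Myr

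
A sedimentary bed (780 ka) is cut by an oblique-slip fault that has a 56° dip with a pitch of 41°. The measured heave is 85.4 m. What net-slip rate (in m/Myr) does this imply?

dip-slip = heave / cos(dip) = 85.4 / cos(56°) = 152.7 m
net slip = dip-slip / sin(rake) = 152.7 / sin(41°) = 232.8 m
rate = 232.8 m / 780 ka = 0.000298 m/yr = 298 m/Myr

298 m/Myr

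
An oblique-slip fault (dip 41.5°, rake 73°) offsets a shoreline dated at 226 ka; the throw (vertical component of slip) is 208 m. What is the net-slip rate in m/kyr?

1.45 m/kyr

dip-slip = throw / sin(dip) = 208 / sin(41.5°) = 313.9 m
net slip = dip-slip / sin(rake) = 313.9 / sin(73°) = 328.2 m
rate = 328.2 m / 226 ka = 0.00145 m/yr = 1.45 m/kyr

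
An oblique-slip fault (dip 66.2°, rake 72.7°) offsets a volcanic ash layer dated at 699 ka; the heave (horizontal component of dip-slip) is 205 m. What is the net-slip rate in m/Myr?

dip-slip = heave / cos(dip) = 205 / cos(66.2°) = 508 m
net slip = dip-slip / sin(rake) = 508 / sin(72.7°) = 532.1 m
rate = 532.1 m / 699 ka = 0.000761 m/yr = 761 m/Myr

761 m/Myr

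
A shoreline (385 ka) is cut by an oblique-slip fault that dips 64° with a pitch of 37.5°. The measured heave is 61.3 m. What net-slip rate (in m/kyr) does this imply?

dip-slip = heave / cos(dip) = 61.3 / cos(64°) = 139.8 m
net slip = dip-slip / sin(rake) = 139.8 / sin(37.5°) = 229.7 m
rate = 229.7 m / 385 ka = 0.000597 m/yr = 0.597 m/kyr

0.597 m/kyr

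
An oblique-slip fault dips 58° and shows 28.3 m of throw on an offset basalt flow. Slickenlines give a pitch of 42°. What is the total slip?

dip-slip = throw / sin(dip) = 28.3 / sin(58°) = 33.37 m
net slip = dip-slip / sin(rake) = 33.37 / sin(42°) = 49.9 m

49.9 m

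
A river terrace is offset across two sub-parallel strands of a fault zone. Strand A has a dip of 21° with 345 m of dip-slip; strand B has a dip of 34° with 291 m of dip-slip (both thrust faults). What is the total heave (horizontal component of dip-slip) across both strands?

heave_A = 345 × cos(21°) = 322.1 m
heave_B = 291 × cos(34°) = 241.2 m
total = 322.1 + 241.2 = 563 m

563 m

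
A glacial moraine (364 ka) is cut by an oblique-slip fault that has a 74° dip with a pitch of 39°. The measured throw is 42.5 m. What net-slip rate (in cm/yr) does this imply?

0.0193 cm/yr

dip-slip = throw / sin(dip) = 42.5 / sin(74°) = 44.21 m
net slip = dip-slip / sin(rake) = 44.21 / sin(39°) = 70.25 m
rate = 70.25 m / 364 ka = 0.000193 m/yr = 0.0193 cm/yr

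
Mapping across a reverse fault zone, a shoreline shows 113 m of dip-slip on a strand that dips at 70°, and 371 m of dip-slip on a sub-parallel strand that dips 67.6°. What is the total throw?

throw_A = 113 × sin(70°) = 106.2 m
throw_B = 371 × sin(67.6°) = 343 m
total = 106.2 + 343 = 449 m

449 m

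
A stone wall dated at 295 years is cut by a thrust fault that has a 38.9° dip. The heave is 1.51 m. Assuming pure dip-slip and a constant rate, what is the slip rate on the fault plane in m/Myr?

dip-slip = heave / cos(dip) = 1.51 m / cos(38.9°) = 1.940 m
rate = 1.940 m / 295 years = 0.00658 m/yr = 6580 m/Myr

6580 m/Myr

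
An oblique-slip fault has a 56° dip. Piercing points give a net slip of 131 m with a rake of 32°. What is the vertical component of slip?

57.6 m

dip-slip = net slip × sin(rake) = 131 m × sin(32°) = 69.42 m
throw = dip-slip × sin(dip) = 69.42 × sin(56°) = 57.6 m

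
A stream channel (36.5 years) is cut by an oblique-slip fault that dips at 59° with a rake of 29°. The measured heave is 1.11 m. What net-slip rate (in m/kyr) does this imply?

122 m/kyr

dip-slip = heave / cos(dip) = 1.11 / cos(59°) = 2.155 m
net slip = dip-slip / sin(rake) = 2.155 / sin(29°) = 4.445 m
rate = 4.445 m / 36.5 years = 0.122 m/yr = 122 m/kyr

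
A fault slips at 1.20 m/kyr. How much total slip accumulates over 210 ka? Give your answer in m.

252 m

slip = rate × time = 1.20 m/kyr × 210 ka = 252 m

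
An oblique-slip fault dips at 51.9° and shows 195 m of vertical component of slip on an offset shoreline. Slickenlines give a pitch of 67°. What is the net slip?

269 m

dip-slip = throw / sin(dip) = 195 / sin(51.9°) = 247.8 m
net slip = dip-slip / sin(rake) = 247.8 / sin(67°) = 269 m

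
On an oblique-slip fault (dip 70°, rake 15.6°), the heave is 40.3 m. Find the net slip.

dip-slip = heave / cos(dip) = 40.3 / cos(70°) = 117.8 m
net slip = dip-slip / sin(rake) = 117.8 / sin(15.6°) = 438 m

438 m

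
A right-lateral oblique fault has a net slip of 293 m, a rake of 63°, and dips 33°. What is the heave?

219 m

dip-slip = net slip × sin(rake) = 293 m × sin(63°) = 261.1 m
heave = dip-slip × cos(dip) = 261.1 × cos(33°) = 219 m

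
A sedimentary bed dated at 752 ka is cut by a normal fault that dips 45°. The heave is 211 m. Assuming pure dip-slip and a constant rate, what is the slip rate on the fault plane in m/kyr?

0.397 m/kyr

dip-slip = heave / cos(dip) = 211 m / cos(45°) = 298.4 m
rate = 298.4 m / 752 ka = 0.000397 m/yr = 0.397 m/kyr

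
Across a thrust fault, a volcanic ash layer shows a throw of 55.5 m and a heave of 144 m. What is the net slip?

154 m

net slip = √(throw² + heave²) = √(55.5² + 144²) = 154 m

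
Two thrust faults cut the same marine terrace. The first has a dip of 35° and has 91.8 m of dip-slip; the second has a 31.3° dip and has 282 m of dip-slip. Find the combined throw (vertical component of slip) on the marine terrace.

throw_A = 91.8 × sin(35°) = 52.65 m
throw_B = 282 × sin(31.3°) = 146.5 m
total = 52.65 + 146.5 = 199 m

199 m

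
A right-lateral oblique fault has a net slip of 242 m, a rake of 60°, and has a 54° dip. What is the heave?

123 m

dip-slip = net slip × sin(rake) = 242 m × sin(60°) = 209.6 m
heave = dip-slip × cos(dip) = 209.6 × cos(54°) = 123 m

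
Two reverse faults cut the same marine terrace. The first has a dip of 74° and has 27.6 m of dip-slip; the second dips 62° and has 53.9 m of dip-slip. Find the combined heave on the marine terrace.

32.9 m

heave_A = 27.6 × cos(74°) = 7.608 m
heave_B = 53.9 × cos(62°) = 25.30 m
total = 7.608 + 25.30 = 32.9 m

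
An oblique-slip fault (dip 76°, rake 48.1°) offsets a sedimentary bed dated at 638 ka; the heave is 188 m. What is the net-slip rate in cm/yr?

0.164 cm/yr

dip-slip = heave / cos(dip) = 188 / cos(76°) = 777.1 m
net slip = dip-slip / sin(rake) = 777.1 / sin(48.1°) = 1044 m
rate = 1044 m / 638 ka = 0.00164 m/yr = 0.164 cm/yr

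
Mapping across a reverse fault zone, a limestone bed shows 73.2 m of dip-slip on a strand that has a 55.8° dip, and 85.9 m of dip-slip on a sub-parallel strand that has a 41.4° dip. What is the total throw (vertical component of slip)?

117 m

throw_A = 73.2 × sin(55.8°) = 60.54 m
throw_B = 85.9 × sin(41.4°) = 56.81 m
total = 60.54 + 56.81 = 117 m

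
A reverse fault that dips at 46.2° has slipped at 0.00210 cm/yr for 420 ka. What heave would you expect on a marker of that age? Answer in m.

dip-slip = rate × time = 0.00210 cm/yr × 420 ka = 8.820 m
heave = dip-slip × cos(dip) = 8.820 × cos(46.2°) = 6.10 m

6.10 m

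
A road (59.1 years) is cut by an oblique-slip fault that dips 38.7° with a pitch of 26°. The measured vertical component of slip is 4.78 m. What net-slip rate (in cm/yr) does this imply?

dip-slip = throw / sin(dip) = 4.78 / sin(38.7°) = 7.645 m
net slip = dip-slip / sin(rake) = 7.645 / sin(26°) = 17.44 m
rate = 17.44 m / 59.1 years = 0.295 m/yr = 29.5 cm/yr

29.5 cm/yr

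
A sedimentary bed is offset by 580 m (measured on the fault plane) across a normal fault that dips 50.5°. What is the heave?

369 m

heave = dip-slip × cos(dip) = 580 m × cos(50.5°) = 369 m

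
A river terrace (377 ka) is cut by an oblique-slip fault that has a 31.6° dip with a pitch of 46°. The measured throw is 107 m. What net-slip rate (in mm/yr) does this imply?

dip-slip = throw / sin(dip) = 107 / sin(31.6°) = 204.2 m
net slip = dip-slip / sin(rake) = 204.2 / sin(46°) = 283.9 m
rate = 283.9 m / 377 ka = 0.000753 m/yr = 0.753 mm/yr

0.753 mm/yr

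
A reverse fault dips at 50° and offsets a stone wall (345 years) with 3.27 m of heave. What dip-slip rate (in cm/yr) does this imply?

1.47 cm/yr

dip-slip = heave / cos(dip) = 3.27 m / cos(50°) = 5.087 m
rate = 5.087 m / 345 years = 0.0147 m/yr = 1.47 cm/yr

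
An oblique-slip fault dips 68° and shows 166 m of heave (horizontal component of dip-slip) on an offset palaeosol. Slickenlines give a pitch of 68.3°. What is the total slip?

477 m

dip-slip = heave / cos(dip) = 166 / cos(68°) = 443.1 m
net slip = dip-slip / sin(rake) = 443.1 / sin(68.3°) = 477 m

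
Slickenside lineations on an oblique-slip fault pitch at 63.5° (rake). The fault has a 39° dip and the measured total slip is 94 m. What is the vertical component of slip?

52.9 m

dip-slip = net slip × sin(rake) = 94 m × sin(63.5°) = 84.12 m
throw = dip-slip × sin(dip) = 84.12 × sin(39°) = 52.9 m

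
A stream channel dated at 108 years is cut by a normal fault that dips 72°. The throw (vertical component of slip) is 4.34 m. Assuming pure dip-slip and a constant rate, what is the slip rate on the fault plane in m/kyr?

dip-slip = throw / sin(dip) = 4.34 m / sin(72°) = 4.563 m
rate = 4.563 m / 108 years = 0.0423 m/yr = 42.3 m/kyr

42.3 m/kyr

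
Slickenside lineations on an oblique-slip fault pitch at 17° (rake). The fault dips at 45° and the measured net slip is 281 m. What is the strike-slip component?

269 m

strike-slip = net slip × cos(rake) = 281 m × cos(17°) = 269 m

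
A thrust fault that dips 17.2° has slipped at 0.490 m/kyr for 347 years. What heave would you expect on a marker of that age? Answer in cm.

dip-slip = rate × time = 0.490 m/kyr × 347 years = 0.1700 m
heave = dip-slip × cos(dip) = 0.1700 × cos(17.2°) = 0.162 m = 16.2 cm

16.2 cm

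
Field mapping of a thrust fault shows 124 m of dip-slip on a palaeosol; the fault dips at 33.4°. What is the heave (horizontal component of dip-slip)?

104 m

heave = dip-slip × cos(dip) = 124 m × cos(33.4°) = 104 m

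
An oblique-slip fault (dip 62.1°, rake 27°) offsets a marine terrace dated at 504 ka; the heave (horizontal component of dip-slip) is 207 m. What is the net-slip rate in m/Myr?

dip-slip = heave / cos(dip) = 207 / cos(62.1°) = 442.4 m
net slip = dip-slip / sin(rake) = 442.4 / sin(27°) = 974.4 m
rate = 974.4 m / 504 ka = 0.00193 m/yr = 1930 m/Myr

1930 m/Myr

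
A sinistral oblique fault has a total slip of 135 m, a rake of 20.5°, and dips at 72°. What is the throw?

45 m

dip-slip = net slip × sin(rake) = 135 m × sin(20.5°) = 47.28 m
throw = dip-slip × sin(dip) = 47.28 × sin(72°) = 45 m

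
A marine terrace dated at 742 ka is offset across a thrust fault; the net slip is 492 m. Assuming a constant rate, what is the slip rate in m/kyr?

rate = 492 m / 742 ka = 0.000663 m/yr = 0.663 m/kyr

0.663 m/kyr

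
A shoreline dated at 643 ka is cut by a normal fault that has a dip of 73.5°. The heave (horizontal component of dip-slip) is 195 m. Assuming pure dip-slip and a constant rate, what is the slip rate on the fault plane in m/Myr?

1070 m/Myr

dip-slip = heave / cos(dip) = 195 m / cos(73.5°) = 686.6 m
rate = 686.6 m / 643 ka = 0.00107 m/yr = 1070 m/Myr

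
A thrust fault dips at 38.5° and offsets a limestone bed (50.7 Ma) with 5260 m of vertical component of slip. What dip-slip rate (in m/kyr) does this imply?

0.167 m/kyr

dip-slip = throw / sin(dip) = 5260 m / sin(38.5°) = 8450 m
rate = 8450 m / 50.7 Ma = 0.000167 m/yr = 0.167 m/kyr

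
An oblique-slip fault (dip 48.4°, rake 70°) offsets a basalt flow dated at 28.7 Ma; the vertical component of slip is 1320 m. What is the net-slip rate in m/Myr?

65.5 m/Myr

dip-slip = throw / sin(dip) = 1320 / sin(48.4°) = 1765 m
net slip = dip-slip / sin(rake) = 1765 / sin(70°) = 1878 m
rate = 1878 m / 28.7 Ma = 0.0000655 m/yr = 65.5 m/Myr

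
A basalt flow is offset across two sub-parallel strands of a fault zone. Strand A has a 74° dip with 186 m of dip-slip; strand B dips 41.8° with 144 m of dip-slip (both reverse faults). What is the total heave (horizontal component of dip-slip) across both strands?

heave_A = 186 × cos(74°) = 51.27 m
heave_B = 144 × cos(41.8°) = 107.3 m
total = 51.27 + 107.3 = 159 m

159 m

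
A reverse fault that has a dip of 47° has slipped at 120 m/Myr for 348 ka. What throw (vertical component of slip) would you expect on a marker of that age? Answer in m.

dip-slip = rate × time = 120 m/Myr × 348 ka = 41.76 m
throw = dip-slip × sin(dip) = 41.76 × sin(47°) = 30.5 m

30.5 m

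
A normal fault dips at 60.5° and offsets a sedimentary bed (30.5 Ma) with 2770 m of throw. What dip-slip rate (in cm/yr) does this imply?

0.0104 cm/yr

dip-slip = throw / sin(dip) = 2770 m / sin(60.5°) = 3183 m
rate = 3183 m / 30.5 Ma = 0.000104 m/yr = 0.0104 cm/yr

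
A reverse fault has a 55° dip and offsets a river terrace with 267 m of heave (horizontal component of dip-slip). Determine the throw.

throw = heave × tan(dip) = 267 × tan(55°) = 381 m

381 m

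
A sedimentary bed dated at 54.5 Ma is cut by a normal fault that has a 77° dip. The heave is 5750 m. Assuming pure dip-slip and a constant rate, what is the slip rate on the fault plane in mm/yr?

dip-slip = heave / cos(dip) = 5750 m / cos(77°) = 25560 m
rate = 25560 m / 54.5 Ma = 0.000469 m/yr = 0.469 mm/yr

0.469 mm/yr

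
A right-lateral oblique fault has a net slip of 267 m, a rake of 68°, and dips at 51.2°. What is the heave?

dip-slip = net slip × sin(rake) = 267 m × sin(68°) = 247.6 m
heave = dip-slip × cos(dip) = 247.6 × cos(51.2°) = 155 m

155 m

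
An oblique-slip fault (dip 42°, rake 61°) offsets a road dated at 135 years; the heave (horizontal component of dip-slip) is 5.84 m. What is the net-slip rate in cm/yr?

dip-slip = heave / cos(dip) = 5.84 / cos(42°) = 7.858 m
net slip = dip-slip / sin(rake) = 7.858 / sin(61°) = 8.985 m
rate = 8.985 m / 135 years = 0.0666 m/yr = 6.66 cm/yr

6.66 cm/yr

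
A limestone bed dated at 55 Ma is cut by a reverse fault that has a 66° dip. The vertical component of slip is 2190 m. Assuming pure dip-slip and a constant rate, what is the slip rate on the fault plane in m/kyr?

dip-slip = throw / sin(dip) = 2190 m / sin(66°) = 2397 m
rate = 2397 m / 55 Ma = 0.0000436 m/yr = 0.0436 m/kyr

0.0436 m/kyr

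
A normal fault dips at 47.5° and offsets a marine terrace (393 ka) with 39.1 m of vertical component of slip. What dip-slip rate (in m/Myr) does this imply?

dip-slip = throw / sin(dip) = 39.1 m / sin(47.5°) = 53.03 m
rate = 53.03 m / 393 ka = 0.000135 m/yr = 135 m/Myr

135 m/Myr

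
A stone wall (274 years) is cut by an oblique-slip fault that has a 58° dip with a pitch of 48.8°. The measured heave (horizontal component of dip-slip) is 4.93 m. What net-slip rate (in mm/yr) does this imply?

45.1 mm/yr

dip-slip = heave / cos(dip) = 4.93 / cos(58°) = 9.303 m
net slip = dip-slip / sin(rake) = 9.303 / sin(48.8°) = 12.36 m
rate = 12.36 m / 274 years = 0.0451 m/yr = 45.1 mm/yr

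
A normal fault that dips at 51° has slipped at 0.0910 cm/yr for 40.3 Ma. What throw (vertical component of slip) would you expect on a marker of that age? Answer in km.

28.5 km

dip-slip = rate × time = 0.0910 cm/yr × 40.3 Ma = 36670 m
throw = dip-slip × sin(dip) = 36670 × sin(51°) = 28500 m = 28.5 km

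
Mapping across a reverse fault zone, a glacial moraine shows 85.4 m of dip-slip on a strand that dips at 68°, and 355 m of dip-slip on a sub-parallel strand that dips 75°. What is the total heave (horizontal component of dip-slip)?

124 m

heave_A = 85.4 × cos(68°) = 31.99 m
heave_B = 355 × cos(75°) = 91.88 m
total = 31.99 + 91.88 = 124 m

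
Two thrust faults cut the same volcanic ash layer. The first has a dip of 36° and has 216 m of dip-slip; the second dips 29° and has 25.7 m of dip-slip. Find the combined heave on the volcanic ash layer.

heave_A = 216 × cos(36°) = 174.7 m
heave_B = 25.7 × cos(29°) = 22.48 m
total = 174.7 + 22.48 = 197 m

197 m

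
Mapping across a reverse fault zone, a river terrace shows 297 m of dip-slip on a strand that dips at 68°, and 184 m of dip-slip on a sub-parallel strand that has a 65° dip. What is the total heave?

heave_A = 297 × cos(68°) = 111.3 m
heave_B = 184 × cos(65°) = 77.76 m
total = 111.3 + 77.76 = 189 m

189 m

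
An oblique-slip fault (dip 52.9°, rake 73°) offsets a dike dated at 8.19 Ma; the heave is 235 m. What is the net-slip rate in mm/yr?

0.0497 mm/yr

dip-slip = heave / cos(dip) = 235 / cos(52.9°) = 389.6 m
net slip = dip-slip / sin(rake) = 389.6 / sin(73°) = 407.4 m
rate = 407.4 m / 8.19 Ma = 0.0000497 m/yr = 0.0497 mm/yr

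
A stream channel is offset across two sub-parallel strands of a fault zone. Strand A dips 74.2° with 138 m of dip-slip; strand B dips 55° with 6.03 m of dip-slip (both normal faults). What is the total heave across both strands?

41 m

heave_A = 138 × cos(74.2°) = 37.57 m
heave_B = 6.03 × cos(55°) = 3.459 m
total = 37.57 + 3.459 = 41 m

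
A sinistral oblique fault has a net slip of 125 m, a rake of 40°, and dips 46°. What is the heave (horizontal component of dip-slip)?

55.8 m

dip-slip = net slip × sin(rake) = 125 m × sin(40°) = 80.35 m
heave = dip-slip × cos(dip) = 80.35 × cos(46°) = 55.8 m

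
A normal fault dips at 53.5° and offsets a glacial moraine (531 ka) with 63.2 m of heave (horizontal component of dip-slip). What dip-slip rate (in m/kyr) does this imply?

0.200 m/kyr

dip-slip = heave / cos(dip) = 63.2 m / cos(53.5°) = 106.3 m
rate = 106.3 m / 531 ka = 0.000200 m/yr = 0.200 m/kyr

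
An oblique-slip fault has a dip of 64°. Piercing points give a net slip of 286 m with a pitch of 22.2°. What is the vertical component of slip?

dip-slip = net slip × sin(rake) = 286 m × sin(22.2°) = 108.1 m
throw = dip-slip × sin(dip) = 108.1 × sin(64°) = 97.1 m

97.1 m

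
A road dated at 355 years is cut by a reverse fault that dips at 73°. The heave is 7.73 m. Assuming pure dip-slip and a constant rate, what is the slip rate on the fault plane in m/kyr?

dip-slip = heave / cos(dip) = 7.73 m / cos(73°) = 26.44 m
rate = 26.44 m / 355 years = 0.0745 m/yr = 74.5 m/kyr

74.5 m/kyr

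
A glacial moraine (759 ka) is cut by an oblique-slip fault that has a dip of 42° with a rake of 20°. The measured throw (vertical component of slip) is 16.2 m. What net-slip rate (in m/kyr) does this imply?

dip-slip = throw / sin(dip) = 16.2 / sin(42°) = 24.21 m
net slip = dip-slip / sin(rake) = 24.21 / sin(20°) = 70.79 m
rate = 70.79 m / 759 ka = 0.0000933 m/yr = 0.0933 m/kyr

0.0933 m/kyr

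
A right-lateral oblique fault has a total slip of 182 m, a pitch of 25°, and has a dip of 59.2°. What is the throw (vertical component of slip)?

66.1 m

dip-slip = net slip × sin(rake) = 182 m × sin(25°) = 76.92 m
throw = dip-slip × sin(dip) = 76.92 × sin(59.2°) = 66.1 m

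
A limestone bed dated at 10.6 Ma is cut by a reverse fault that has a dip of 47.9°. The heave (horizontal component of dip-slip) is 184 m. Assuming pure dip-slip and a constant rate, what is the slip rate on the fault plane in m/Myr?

dip-slip = heave / cos(dip) = 184 m / cos(47.9°) = 274.5 m
rate = 274.5 m / 10.6 Ma = 0.0000259 m/yr = 25.9 m/Myr

25.9 m/Myr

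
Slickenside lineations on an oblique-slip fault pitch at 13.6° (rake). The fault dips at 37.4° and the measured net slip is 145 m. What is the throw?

20.7 m

dip-slip = net slip × sin(rake) = 145 m × sin(13.6°) = 34.10 m
throw = dip-slip × sin(dip) = 34.10 × sin(37.4°) = 20.7 m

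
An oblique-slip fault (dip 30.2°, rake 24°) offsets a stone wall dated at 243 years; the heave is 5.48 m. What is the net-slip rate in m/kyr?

64.2 m/kyr

dip-slip = heave / cos(dip) = 5.48 / cos(30.2°) = 6.341 m
net slip = dip-slip / sin(rake) = 6.341 / sin(24°) = 15.59 m
rate = 15.59 m / 243 years = 0.0642 m/yr = 64.2 m/kyr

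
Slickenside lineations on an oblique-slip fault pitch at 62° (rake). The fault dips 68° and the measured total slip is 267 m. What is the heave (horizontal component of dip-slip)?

dip-slip = net slip × sin(rake) = 267 m × sin(62°) = 235.7 m
heave = dip-slip × cos(dip) = 235.7 × cos(68°) = 88.3 m

88.3 m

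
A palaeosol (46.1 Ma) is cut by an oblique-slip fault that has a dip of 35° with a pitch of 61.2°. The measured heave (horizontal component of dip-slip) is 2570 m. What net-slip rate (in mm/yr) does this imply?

0.0777 mm/yr

dip-slip = heave / cos(dip) = 2570 / cos(35°) = 3137 m
net slip = dip-slip / sin(rake) = 3137 / sin(61.2°) = 3580 m
rate = 3580 m / 46.1 Ma = 0.0000777 m/yr = 0.0777 mm/yr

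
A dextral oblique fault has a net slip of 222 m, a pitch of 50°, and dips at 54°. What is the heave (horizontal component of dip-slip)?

dip-slip = net slip × sin(rake) = 222 m × sin(50°) = 170.1 m
heave = dip-slip × cos(dip) = 170.1 × cos(54°) = 100 m

100 m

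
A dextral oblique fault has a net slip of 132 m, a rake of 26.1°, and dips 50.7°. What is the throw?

dip-slip = net slip × sin(rake) = 132 m × sin(26.1°) = 58.07 m
throw = dip-slip × sin(dip) = 58.07 × sin(50.7°) = 44.9 m

44.9 m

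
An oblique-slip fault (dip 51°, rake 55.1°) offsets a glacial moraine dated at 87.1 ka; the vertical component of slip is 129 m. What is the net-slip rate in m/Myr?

2320 m/Myr

dip-slip = throw / sin(dip) = 129 / sin(51°) = 166 m
net slip = dip-slip / sin(rake) = 166 / sin(55.1°) = 202.4 m
rate = 202.4 m / 87.1 ka = 0.00232 m/yr = 2320 m/Myr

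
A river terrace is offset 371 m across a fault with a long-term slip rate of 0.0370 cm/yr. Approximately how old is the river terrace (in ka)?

age = offset / rate = 371 m / (0.0370 cm/yr) = 1e+06 yr = 1000 ka

1000 ka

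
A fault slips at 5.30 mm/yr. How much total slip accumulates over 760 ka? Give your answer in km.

slip = rate × time = 5.30 mm/yr × 760 ka = 4030 m = 4.03 km

4.03 km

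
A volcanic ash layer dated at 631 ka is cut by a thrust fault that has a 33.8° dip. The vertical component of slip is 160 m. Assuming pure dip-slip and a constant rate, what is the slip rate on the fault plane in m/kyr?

0.456 m/kyr

dip-slip = throw / sin(dip) = 160 m / sin(33.8°) = 287.6 m
rate = 287.6 m / 631 ka = 0.000456 m/yr = 0.456 m/kyr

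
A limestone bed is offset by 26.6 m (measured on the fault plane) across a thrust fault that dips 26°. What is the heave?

heave = dip-slip × cos(dip) = 26.6 m × cos(26°) = 23.9 m

23.9 m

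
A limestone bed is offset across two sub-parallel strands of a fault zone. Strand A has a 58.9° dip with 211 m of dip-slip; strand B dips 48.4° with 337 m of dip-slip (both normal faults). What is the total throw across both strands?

throw_A = 211 × sin(58.9°) = 180.7 m
throw_B = 337 × sin(48.4°) = 252 m
total = 180.7 + 252 = 433 m

433 m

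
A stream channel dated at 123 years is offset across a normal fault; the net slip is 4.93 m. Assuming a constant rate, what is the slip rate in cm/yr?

rate = 4.93 m / 123 years = 0.0401 m/yr = 4.01 cm/yr

4.01 cm/yr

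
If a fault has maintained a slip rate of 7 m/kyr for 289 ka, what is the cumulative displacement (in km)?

slip = rate × time = 7 m/kyr × 289 ka = 2020 m = 2.02 km

2.02 km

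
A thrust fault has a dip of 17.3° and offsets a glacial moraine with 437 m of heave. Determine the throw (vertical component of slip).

136 m

throw = heave × tan(dip) = 437 × tan(17.3°) = 136 m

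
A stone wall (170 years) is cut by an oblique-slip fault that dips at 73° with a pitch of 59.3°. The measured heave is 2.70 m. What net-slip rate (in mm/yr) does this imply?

63.2 mm/yr

dip-slip = heave / cos(dip) = 2.70 / cos(73°) = 9.235 m
net slip = dip-slip / sin(rake) = 9.235 / sin(59.3°) = 10.74 m
rate = 10.74 m / 170 years = 0.0632 m/yr = 63.2 mm/yr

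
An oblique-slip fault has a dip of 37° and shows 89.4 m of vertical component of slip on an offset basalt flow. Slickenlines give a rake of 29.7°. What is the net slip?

dip-slip = throw / sin(dip) = 89.4 / sin(37°) = 148.6 m
net slip = dip-slip / sin(rake) = 148.6 / sin(29.7°) = 300 m

300 m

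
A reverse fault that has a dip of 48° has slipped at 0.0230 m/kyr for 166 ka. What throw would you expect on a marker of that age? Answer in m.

dip-slip = rate × time = 0.0230 m/kyr × 166 ka = 3.818 m
throw = dip-slip × sin(dip) = 3.818 × sin(48°) = 2.84 m

2.84 m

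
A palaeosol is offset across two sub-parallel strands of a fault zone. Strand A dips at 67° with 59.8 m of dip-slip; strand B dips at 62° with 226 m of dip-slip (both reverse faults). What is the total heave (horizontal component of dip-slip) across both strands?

129 m

heave_A = 59.8 × cos(67°) = 23.37 m
heave_B = 226 × cos(62°) = 106.1 m
total = 23.37 + 106.1 = 129 m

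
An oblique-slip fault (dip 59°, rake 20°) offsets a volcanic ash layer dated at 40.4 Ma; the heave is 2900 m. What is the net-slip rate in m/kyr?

0.407 m/kyr

dip-slip = heave / cos(dip) = 2900 / cos(59°) = 5631 m
net slip = dip-slip / sin(rake) = 5631 / sin(20°) = 16460 m
rate = 16460 m / 40.4 Ma = 0.000407 m/yr = 0.407 m/kyr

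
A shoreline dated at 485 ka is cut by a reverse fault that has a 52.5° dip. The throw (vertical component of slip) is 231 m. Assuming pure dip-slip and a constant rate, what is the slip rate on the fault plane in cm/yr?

dip-slip = throw / sin(dip) = 231 m / sin(52.5°) = 291.2 m
rate = 291.2 m / 485 ka = 0.000600 m/yr = 0.0600 cm/yr

0.0600 cm/yr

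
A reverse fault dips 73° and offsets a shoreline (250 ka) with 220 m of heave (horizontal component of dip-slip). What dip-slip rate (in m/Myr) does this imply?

3010 m/Myr

dip-slip = heave / cos(dip) = 220 m / cos(73°) = 752.5 m
rate = 752.5 m / 250 ka = 0.00301 m/yr = 3010 m/Myr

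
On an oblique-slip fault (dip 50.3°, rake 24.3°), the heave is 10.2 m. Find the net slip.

dip-slip = heave / cos(dip) = 10.2 / cos(50.3°) = 15.97 m
net slip = dip-slip / sin(rake) = 15.97 / sin(24.3°) = 38.8 m

38.8 m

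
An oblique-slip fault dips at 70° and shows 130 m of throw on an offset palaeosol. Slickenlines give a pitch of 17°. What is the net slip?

dip-slip = throw / sin(dip) = 130 / sin(70°) = 138.3 m
net slip = dip-slip / sin(rake) = 138.3 / sin(17°) = 473 m

473 m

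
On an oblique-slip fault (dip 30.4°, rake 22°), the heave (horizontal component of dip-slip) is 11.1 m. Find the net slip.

34.4 m

dip-slip = heave / cos(dip) = 11.1 / cos(30.4°) = 12.87 m
net slip = dip-slip / sin(rake) = 12.87 / sin(22°) = 34.4 m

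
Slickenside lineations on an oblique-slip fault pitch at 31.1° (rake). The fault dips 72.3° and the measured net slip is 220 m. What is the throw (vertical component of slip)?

dip-slip = net slip × sin(rake) = 220 m × sin(31.1°) = 113.6 m
throw = dip-slip × sin(dip) = 113.6 × sin(72.3°) = 108 m

108 m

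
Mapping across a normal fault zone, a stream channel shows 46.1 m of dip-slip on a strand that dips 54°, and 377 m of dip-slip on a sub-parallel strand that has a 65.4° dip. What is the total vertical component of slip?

380 m

throw_A = 46.1 × sin(54°) = 37.30 m
throw_B = 377 × sin(65.4°) = 342.8 m
total = 37.30 + 342.8 = 380 m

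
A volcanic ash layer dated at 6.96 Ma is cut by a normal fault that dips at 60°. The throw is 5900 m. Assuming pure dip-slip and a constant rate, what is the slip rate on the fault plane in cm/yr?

0.0979 cm/yr

dip-slip = throw / sin(dip) = 5900 m / sin(60°) = 6813 m
rate = 6813 m / 6.96 Ma = 0.000979 m/yr = 0.0979 cm/yr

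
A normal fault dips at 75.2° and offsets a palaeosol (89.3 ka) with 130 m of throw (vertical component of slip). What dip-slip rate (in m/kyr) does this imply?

dip-slip = throw / sin(dip) = 130 m / sin(75.2°) = 134.5 m
rate = 134.5 m / 89.3 ka = 0.00151 m/yr = 1.51 m/kyr

1.51 m/kyr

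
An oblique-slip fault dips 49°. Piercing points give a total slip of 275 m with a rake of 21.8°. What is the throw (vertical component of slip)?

77.1 m

dip-slip = net slip × sin(rake) = 275 m × sin(21.8°) = 102.1 m
throw = dip-slip × sin(dip) = 102.1 × sin(49°) = 77.1 m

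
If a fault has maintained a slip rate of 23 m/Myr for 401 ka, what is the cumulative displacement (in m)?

slip = rate × time = 23 m/Myr × 401 ka = 9.22 m

9.22 m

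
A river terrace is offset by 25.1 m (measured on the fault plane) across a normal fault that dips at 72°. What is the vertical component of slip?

throw = dip-slip × sin(dip) = 25.1 m × sin(72°) = 23.9 m

23.9 m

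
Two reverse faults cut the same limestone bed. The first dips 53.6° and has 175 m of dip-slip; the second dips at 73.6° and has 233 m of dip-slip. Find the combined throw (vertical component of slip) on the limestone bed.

throw_A = 175 × sin(53.6°) = 140.9 m
throw_B = 233 × sin(73.6°) = 223.5 m
total = 140.9 + 223.5 = 364 m

364 m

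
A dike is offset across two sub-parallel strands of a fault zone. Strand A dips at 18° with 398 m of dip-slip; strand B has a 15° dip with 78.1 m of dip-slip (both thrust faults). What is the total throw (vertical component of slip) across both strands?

143 m

throw_A = 398 × sin(18°) = 123 m
throw_B = 78.1 × sin(15°) = 20.21 m
total = 123 + 20.21 = 143 m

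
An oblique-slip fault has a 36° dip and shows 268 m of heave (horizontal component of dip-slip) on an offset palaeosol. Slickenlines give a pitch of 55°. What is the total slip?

404 m

dip-slip = heave / cos(dip) = 268 / cos(36°) = 331.3 m
net slip = dip-slip / sin(rake) = 331.3 / sin(55°) = 404 m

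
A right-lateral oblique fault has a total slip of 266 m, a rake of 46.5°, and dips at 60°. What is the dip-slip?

dip-slip = net slip × sin(rake) = 266 m × sin(46.5°) = 193 m

193 m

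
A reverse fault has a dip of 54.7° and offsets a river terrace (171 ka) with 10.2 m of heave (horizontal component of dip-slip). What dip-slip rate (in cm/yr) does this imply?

0.0103 cm/yr

dip-slip = heave / cos(dip) = 10.2 m / cos(54.7°) = 17.65 m
rate = 17.65 m / 171 ka = 0.000103 m/yr = 0.0103 cm/yr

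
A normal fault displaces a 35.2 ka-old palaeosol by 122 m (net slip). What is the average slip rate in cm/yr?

0.347 cm/yr

rate = 122 m / 35.2 ka = 0.00347 m/yr = 0.347 cm/yr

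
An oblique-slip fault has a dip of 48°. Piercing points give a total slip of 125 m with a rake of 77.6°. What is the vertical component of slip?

90.7 m

dip-slip = net slip × sin(rake) = 125 m × sin(77.6°) = 122.1 m
throw = dip-slip × sin(dip) = 122.1 × sin(48°) = 90.7 m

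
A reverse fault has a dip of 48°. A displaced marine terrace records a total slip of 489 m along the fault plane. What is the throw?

363 m

throw = dip-slip × sin(dip) = 489 m × sin(48°) = 363 m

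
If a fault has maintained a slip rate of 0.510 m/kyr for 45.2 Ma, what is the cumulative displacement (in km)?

23.1 km

slip = rate × time = 0.510 m/kyr × 45.2 Ma = 23100 m = 23.1 km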